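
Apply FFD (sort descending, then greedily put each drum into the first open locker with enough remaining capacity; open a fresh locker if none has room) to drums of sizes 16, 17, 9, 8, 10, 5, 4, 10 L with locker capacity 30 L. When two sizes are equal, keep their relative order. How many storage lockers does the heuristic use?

Sorted descending: 17, 16, 10, 10, 9, 8, 5, 4.
  17 → locker 1 (new)  [load 17/30]
  16 → locker 2 (new)  [load 16/30]
  10 → locker 1  [load 27/30]
  10 → locker 2  [load 26/30]
  9 → locker 3 (new)  [load 9/30]
  8 → locker 3  [load 17/30]
  5 → locker 3  [load 22/30]
  4 → locker 2  [load 30/30]
3 storage lockers opened.

3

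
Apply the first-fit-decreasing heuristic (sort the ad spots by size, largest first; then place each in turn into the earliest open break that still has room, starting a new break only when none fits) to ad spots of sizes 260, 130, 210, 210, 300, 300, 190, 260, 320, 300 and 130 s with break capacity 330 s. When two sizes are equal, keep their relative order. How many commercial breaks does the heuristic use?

Sorted descending: 320, 300, 300, 300, 260, 260, 210, 210, 190, 130, 130.
  320 → break 1 (new)  [load 320/330]
  300 → break 2 (new)  [load 300/330]
  300 → break 3 (new)  [load 300/330]
  300 → break 4 (new)  [load 300/330]
  260 → break 5 (new)  [load 260/330]
  260 → break 6 (new)  [load 260/330]
  210 → break 7 (new)  [load 210/330]
  210 → break 8 (new)  [load 210/330]
  190 → break 9 (new)  [load 190/330]
  130 → break 9  [load 320/330]
  130 → break 10 (new)  [load 130/330]
10 commercial breaks opened.

10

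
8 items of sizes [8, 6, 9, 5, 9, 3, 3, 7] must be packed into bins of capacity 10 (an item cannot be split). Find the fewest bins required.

6

Total = 9 + 9 + 8 + 7 + 6 + 5 + 3 + 3 = 50.
Lower bound: ⌈50/10⌉ = 5 bins.
A packing using 6 bins:
  bin 1: 9 = 9
  bin 2: 9 = 9
  bin 3: 8 = 8
  bin 4: 7 + 3 = 10
  bin 5: 6 + 3 = 9
  bin 6: 5 = 5
No arrangement into 5 bins stays within capacity, so 6 is optimal.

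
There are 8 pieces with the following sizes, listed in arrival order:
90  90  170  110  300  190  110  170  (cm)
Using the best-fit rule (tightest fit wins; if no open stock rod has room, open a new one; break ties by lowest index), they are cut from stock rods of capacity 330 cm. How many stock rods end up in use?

  90 → stock rod 1 (new)  [load 90/330]
  90 → stock rod 1  [load 180/330]
  170 → stock rod 2 (new)  [load 170/330]
  110 → stock rod 1  [load 290/330]
  300 → stock rod 3 (new)  [load 300/330]
  190 → stock rod 4 (new)  [load 190/330]
  110 → stock rod 4  [load 300/330]
  170 → stock rod 5 (new)  [load 170/330]
5 stock rods opened.

5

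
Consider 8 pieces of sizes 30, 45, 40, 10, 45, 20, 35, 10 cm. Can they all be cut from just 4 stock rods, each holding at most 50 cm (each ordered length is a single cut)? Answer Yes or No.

Total = 235 cm; ⌈235/50⌉ = 5.
At least 5 stock rods are required, but only 4 are allowed.

No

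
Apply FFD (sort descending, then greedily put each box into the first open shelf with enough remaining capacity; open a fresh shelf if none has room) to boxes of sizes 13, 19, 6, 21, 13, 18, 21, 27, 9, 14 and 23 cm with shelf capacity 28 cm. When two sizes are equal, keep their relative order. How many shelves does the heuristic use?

Sorted descending: 27, 23, 21, 21, 19, 18, 14, 13, 13, 9, 6.
  27 → shelf 1 (new)  [load 27/28]
  23 → shelf 2 (new)  [load 23/28]
  21 → shelf 3 (new)  [load 21/28]
  21 → shelf 4 (new)  [load 21/28]
  19 → shelf 5 (new)  [load 19/28]
  18 → shelf 6 (new)  [load 18/28]
  14 → shelf 7 (new)  [load 14/28]
  13 → shelf 7  [load 27/28]
  13 → shelf 8 (new)  [load 13/28]
  9 → shelf 5  [load 28/28]
  6 → shelf 3  [load 27/28]
8 shelves opened.

8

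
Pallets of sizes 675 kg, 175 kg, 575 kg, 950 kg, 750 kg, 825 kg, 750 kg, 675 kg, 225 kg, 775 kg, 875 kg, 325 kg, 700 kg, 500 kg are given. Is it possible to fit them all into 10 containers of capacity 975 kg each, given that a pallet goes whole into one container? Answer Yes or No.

No

Total = 8775 kg; ⌈8775/975⌉ = 9.
11 pallets each exceed half the capacity and cannot share a container, forcing at least 11 containers.
At least 11 containers are required, but only 10 are allowed.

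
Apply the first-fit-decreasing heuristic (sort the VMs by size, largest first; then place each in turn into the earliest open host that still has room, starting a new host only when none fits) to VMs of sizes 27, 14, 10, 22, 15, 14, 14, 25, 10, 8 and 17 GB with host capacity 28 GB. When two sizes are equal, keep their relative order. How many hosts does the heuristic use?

7

Sorted descending: 27, 25, 22, 17, 15, 14, 14, 14, 10, 10, 8.
  27 → host 1 (new)  [load 27/28]
  25 → host 2 (new)  [load 25/28]
  22 → host 3 (new)  [load 22/28]
  17 → host 4 (new)  [load 17/28]
  15 → host 5 (new)  [load 15/28]
  14 → host 6 (new)  [load 14/28]
  14 → host 6  [load 28/28]
  14 → host 7 (new)  [load 14/28]
  10 → host 4  [load 27/28]
  10 → host 5  [load 25/28]
  8 → host 7  [load 22/28]
7 hosts opened.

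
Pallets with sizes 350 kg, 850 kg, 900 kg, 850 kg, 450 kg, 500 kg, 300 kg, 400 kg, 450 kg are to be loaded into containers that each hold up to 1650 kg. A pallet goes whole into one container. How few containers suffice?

Total = 900 + 850 + 850 + 500 + 450 + 450 + 400 + 350 + 300 = 5050 kg.
Lower bound: ⌈5050/1650⌉ = 4 containers.
A packing using 4 containers:
  container 1: 900 + 500 = 1400
  container 2: 850 + 450 + 350 = 1650
  container 3: 850 + 450 + 300 = 1600
  container 4: 400 = 400
This matches the lower bound, so 4 is optimal.

4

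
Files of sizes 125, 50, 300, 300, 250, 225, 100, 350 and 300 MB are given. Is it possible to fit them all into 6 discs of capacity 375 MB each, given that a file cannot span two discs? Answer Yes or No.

A valid assignment using 6 discs:
  disc 1: 350 = 350
  disc 2: 300 + 50 = 350
  disc 3: 300 = 300
  disc 4: 300 = 300
  disc 5: 250 + 125 = 375
  disc 6: 225 + 100 = 325
Every load is within 375 MB, so 6 discs suffice.

Yes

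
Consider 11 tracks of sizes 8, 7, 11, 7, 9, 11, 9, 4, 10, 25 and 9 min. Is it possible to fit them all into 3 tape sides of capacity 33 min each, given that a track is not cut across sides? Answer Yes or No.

Total = 110 min; ⌈110/33⌉ = 4.
At least 4 tape sides are required, but only 3 are allowed.

No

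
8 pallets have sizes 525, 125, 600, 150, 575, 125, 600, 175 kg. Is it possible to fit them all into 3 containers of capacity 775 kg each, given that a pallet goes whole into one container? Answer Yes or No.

No

Total = 2875 kg; ⌈2875/775⌉ = 4.
At least 4 containers are required, but only 3 are allowed.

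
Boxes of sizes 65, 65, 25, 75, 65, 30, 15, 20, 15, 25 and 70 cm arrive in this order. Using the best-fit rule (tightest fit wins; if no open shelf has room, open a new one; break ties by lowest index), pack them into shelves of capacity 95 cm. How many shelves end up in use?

  65 → shelf 1 (new)  [load 65/95]
  65 → shelf 2 (new)  [load 65/95]
  25 → shelf 1  [load 90/95]
  75 → shelf 3 (new)  [load 75/95]
  65 → shelf 4 (new)  [load 65/95]
  30 → shelf 2  [load 95/95]
  15 → shelf 3  [load 90/95]
  20 → shelf 4  [load 85/95]
  15 → shelf 5 (new)  [load 15/95]
  25 → shelf 5  [load 40/95]
  70 → shelf 6 (new)  [load 70/95]
6 shelves opened.

6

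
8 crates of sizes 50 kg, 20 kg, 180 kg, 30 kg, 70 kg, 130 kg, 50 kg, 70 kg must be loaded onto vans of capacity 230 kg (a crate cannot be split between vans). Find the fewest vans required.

Total = 180 + 130 + 70 + 70 + 50 + 50 + 30 + 20 = 600 kg.
Lower bound: ⌈600/230⌉ = 3 vans.
A packing using 3 vans:
  van 1: 180 + 50 = 230
  van 2: 130 + 70 + 30 = 230
  van 3: 70 + 50 + 20 = 140
This matches the lower bound, so 3 is optimal.

3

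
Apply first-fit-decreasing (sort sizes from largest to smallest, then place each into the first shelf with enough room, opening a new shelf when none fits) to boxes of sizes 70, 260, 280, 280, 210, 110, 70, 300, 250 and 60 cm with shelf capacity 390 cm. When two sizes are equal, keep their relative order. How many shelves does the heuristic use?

6

Sorted descending: 300, 280, 280, 260, 250, 210, 110, 70, 70, 60.
  300 → shelf 1 (new)  [load 300/390]
  280 → shelf 2 (new)  [load 280/390]
  280 → shelf 3 (new)  [load 280/390]
  260 → shelf 4 (new)  [load 260/390]
  250 → shelf 5 (new)  [load 250/390]
  210 → shelf 6 (new)  [load 210/390]
  110 → shelf 2  [load 390/390]
  70 → shelf 1  [load 370/390]
  70 → shelf 3  [load 350/390]
  60 → shelf 4  [load 320/390]
6 shelves opened.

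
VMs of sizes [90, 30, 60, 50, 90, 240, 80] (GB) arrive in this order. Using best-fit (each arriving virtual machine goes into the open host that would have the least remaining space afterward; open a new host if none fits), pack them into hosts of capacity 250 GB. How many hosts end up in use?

  90 → host 1 (new)  [load 90/250]
  30 → host 1  [load 120/250]
  60 → host 1  [load 180/250]
  50 → host 1  [load 230/250]
  90 → host 2 (new)  [load 90/250]
  240 → host 3 (new)  [load 240/250]
  80 → host 2  [load 170/250]
3 hosts opened.

3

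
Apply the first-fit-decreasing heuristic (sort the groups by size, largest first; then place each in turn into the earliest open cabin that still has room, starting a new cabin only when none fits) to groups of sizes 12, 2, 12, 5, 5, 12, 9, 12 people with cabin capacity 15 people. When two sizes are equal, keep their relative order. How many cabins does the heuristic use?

6

Sorted descending: 12, 12, 12, 12, 9, 5, 5, 2.
  12 → cabin 1 (new)  [load 12/15]
  12 → cabin 2 (new)  [load 12/15]
  12 → cabin 3 (new)  [load 12/15]
  12 → cabin 4 (new)  [load 12/15]
  9 → cabin 5 (new)  [load 9/15]
  5 → cabin 5  [load 14/15]
  5 → cabin 6 (new)  [load 5/15]
  2 → cabin 1  [load 14/15]
6 cabins opened.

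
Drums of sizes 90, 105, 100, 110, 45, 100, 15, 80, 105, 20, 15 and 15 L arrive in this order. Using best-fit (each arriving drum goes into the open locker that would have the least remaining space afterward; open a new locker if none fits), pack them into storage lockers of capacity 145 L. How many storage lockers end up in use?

7

  90 → locker 1 (new)  [load 90/145]
  105 → locker 2 (new)  [load 105/145]
  100 → locker 3 (new)  [load 100/145]
  110 → locker 4 (new)  [load 110/145]
  45 → locker 3  [load 145/145]
  100 → locker 5 (new)  [load 100/145]
  15 → locker 4  [load 125/145]
  80 → locker 6 (new)  [load 80/145]
  105 → locker 7 (new)  [load 105/145]
  20 → locker 4  [load 145/145]
  15 → locker 2  [load 120/145]
  15 → locker 2  [load 135/145]
7 storage lockers opened.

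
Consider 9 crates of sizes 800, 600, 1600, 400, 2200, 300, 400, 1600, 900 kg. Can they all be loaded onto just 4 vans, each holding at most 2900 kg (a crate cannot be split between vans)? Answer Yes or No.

Yes

A valid assignment using 4 vans:
  van 1: 2200 + 600 = 2800
  van 2: 1600 + 900 + 400 = 2900
  van 3: 1600 + 800 + 400 = 2800
  van 4: 300 = 300
Every load is within 2900 kg, so 4 vans suffice.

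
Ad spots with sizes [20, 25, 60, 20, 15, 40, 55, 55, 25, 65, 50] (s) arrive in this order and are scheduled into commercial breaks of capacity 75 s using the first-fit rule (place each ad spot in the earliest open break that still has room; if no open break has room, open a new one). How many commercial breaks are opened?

7

  20 → break 1 (new)  [load 20/75]
  25 → break 1  [load 45/75]
  60 → break 2 (new)  [load 60/75]
  20 → break 1  [load 65/75]
  15 → break 2  [load 75/75]
  40 → break 3 (new)  [load 40/75]
  55 → break 4 (new)  [load 55/75]
  55 → break 5 (new)  [load 55/75]
  25 → break 3  [load 65/75]
  65 → break 6 (new)  [load 65/75]
  50 → break 7 (new)  [load 50/75]
7 commercial breaks opened.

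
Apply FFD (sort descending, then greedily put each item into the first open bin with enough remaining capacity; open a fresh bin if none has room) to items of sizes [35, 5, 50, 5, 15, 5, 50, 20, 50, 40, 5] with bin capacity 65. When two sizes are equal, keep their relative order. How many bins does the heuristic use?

Sorted descending: 50, 50, 50, 40, 35, 20, 15, 5, 5, 5, 5.
  50 → bin 1 (new)  [load 50/65]
  50 → bin 2 (new)  [load 50/65]
  50 → bin 3 (new)  [load 50/65]
  40 → bin 4 (new)  [load 40/65]
  35 → bin 5 (new)  [load 35/65]
  20 → bin 4  [load 60/65]
  15 → bin 1  [load 65/65]
  5 → bin 2  [load 55/65]
  5 → bin 2  [load 60/65]
  5 → bin 2  [load 65/65]
  5 → bin 3  [load 55/65]
5 bins opened.

5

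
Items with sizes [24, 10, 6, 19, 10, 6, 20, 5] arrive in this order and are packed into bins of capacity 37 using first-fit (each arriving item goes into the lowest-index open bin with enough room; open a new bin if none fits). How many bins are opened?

  24 → bin 1 (new)  [load 24/37]
  10 → bin 1  [load 34/37]
  6 → bin 2 (new)  [load 6/37]
  19 → bin 2  [load 25/37]
  10 → bin 2  [load 35/37]
  6 → bin 3 (new)  [load 6/37]
  20 → bin 3  [load 26/37]
  5 → bin 3  [load 31/37]
3 bins opened.

3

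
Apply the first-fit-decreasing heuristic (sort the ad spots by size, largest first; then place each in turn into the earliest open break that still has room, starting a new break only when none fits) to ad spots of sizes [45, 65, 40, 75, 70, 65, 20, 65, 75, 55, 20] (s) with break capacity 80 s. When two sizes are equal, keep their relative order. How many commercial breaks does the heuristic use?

Sorted descending: 75, 75, 70, 65, 65, 65, 55, 45, 40, 20, 20.
  75 → break 1 (new)  [load 75/80]
  75 → break 2 (new)  [load 75/80]
  70 → break 3 (new)  [load 70/80]
  65 → break 4 (new)  [load 65/80]
  65 → break 5 (new)  [load 65/80]
  65 → break 6 (new)  [load 65/80]
  55 → break 7 (new)  [load 55/80]
  45 → break 8 (new)  [load 45/80]
  40 → break 9 (new)  [load 40/80]
  20 → break 7  [load 75/80]
  20 → break 8  [load 65/80]
9 commercial breaks opened.

9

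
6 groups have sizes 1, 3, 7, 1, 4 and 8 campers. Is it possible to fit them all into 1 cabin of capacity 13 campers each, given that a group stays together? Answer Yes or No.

Total = 24 campers; ⌈24/13⌉ = 2.
At least 2 cabins are required, but only 1 is allowed.

No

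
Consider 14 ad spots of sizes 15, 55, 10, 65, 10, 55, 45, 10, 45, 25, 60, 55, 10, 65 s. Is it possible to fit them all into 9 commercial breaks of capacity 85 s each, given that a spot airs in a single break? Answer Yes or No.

A valid assignment using 8 commercial breaks:
  break 1: 65 + 15 = 80
  break 2: 65 + 10 + 10 = 85
  break 3: 60 + 25 = 85
  break 4: 55 + 10 + 10 = 75
  break 5: 55 = 55
  break 6: 55 = 55
  break 7: 45 = 45
  break 8: 45 = 45
That uses only 8 ≤ 9, so 9 commercial breaks are enough.

Yes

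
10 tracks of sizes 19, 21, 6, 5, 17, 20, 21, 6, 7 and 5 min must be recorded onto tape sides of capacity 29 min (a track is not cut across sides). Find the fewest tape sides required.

5

Total = 21 + 21 + 20 + 19 + 17 + 7 + 6 + 6 + 5 + 5 = 127 min.
Lower bound: ⌈127/29⌉ = 5 tape sides.
A packing using 5 tape sides:
  side 1: 21 + 7 = 28
  side 2: 21 + 6 = 27
  side 3: 20 + 6 = 26
  side 4: 19 + 5 + 5 = 29
  side 5: 17 = 17
This matches the lower bound, so 5 is optimal.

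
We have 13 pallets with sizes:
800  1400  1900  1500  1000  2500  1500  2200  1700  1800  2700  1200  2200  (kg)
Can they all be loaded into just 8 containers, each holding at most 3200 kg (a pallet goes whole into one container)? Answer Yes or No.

A valid assignment using 8 containers:
  container 1: 2700 = 2700
  container 2: 2500 = 2500
  container 3: 2200 + 1000 = 3200
  container 4: 2200 + 800 = 3000
  container 5: 1900 + 1200 = 3100
  container 6: 1800 + 1400 = 3200
  container 7: 1700 + 1500 = 3200
  container 8: 1500 = 1500
Every load is within 3200 kg, so 8 containers suffice.

Yes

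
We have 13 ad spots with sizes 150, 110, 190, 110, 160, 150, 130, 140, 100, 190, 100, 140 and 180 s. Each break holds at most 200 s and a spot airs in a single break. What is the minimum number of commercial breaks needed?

Total = 190 + 190 + 180 + 160 + 150 + 150 + 140 + 140 + 130 + 110 + 110 + 100 + 100 = 1850 s.
Lower bound: ⌈1850/200⌉ = 10 commercial breaks.
Also, 11 ad spots each exceed 100 s, and no two of those can share a break, so at least 11 commercial breaks are needed.
A packing using 12 commercial breaks:
  break 1: 190 = 190
  break 2: 190 = 190
  break 3: 180 = 180
  break 4: 160 = 160
  break 5: 150 = 150
  break 6: 150 = 150
  break 7: 140 = 140
  break 8: 140 = 140
  break 9: 130 = 130
  break 10: 110 = 110
  break 11: 110 = 110
  break 12: 100 + 100 = 200
No arrangement into 11 commercial breaks stays within capacity, so 12 is optimal.

12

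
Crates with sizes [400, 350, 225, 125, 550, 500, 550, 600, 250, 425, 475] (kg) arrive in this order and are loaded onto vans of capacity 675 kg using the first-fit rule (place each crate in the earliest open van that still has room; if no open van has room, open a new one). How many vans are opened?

  400 → van 1 (new)  [load 400/675]
  350 → van 2 (new)  [load 350/675]
  225 → van 1  [load 625/675]
  125 → van 2  [load 475/675]
  550 → van 3 (new)  [load 550/675]
  500 → van 4 (new)  [load 500/675]
  550 → van 5 (new)  [load 550/675]
  600 → van 6 (new)  [load 600/675]
  250 → van 7 (new)  [load 250/675]
  425 → van 7  [load 675/675]
  475 → van 8 (new)  [load 475/675]
8 vans opened.

8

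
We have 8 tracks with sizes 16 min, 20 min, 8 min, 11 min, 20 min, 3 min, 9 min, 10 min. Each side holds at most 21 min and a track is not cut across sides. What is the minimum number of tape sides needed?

5

Total = 20 + 20 + 16 + 11 + 10 + 9 + 8 + 3 = 97 min.
Lower bound: ⌈97/21⌉ = 5 tape sides.
A packing using 5 tape sides:
  side 1: 20 = 20
  side 2: 20 = 20
  side 3: 16 + 3 = 19
  side 4: 11 + 10 = 21
  side 5: 9 + 8 = 17
This matches the lower bound, so 5 is optimal.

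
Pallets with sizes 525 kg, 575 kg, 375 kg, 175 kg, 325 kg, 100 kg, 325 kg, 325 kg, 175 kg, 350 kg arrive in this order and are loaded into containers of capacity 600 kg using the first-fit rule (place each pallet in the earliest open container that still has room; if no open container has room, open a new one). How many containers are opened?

  525 → container 1 (new)  [load 525/600]
  575 → container 2 (new)  [load 575/600]
  375 → container 3 (new)  [load 375/600]
  175 → container 3  [load 550/600]
  325 → container 4 (new)  [load 325/600]
  100 → container 4  [load 425/600]
  325 → container 5 (new)  [load 325/600]
  325 → container 6 (new)  [load 325/600]
  175 → container 4  [load 600/600]
  350 → container 7 (new)  [load 350/600]
7 containers opened.

7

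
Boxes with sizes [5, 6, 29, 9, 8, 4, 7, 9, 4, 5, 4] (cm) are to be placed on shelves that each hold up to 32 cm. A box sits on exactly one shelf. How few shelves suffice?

Total = 29 + 9 + 9 + 8 + 7 + 6 + 5 + 5 + 4 + 4 + 4 = 90 cm.
Lower bound: ⌈90/32⌉ = 3 shelves.
A packing using 3 shelves:
  shelf 1: 29 = 29
  shelf 2: 9 + 9 + 8 + 6 = 32
  shelf 3: 7 + 5 + 5 + 4 + 4 + 4 = 29
This matches the lower bound, so 3 is optimal.

3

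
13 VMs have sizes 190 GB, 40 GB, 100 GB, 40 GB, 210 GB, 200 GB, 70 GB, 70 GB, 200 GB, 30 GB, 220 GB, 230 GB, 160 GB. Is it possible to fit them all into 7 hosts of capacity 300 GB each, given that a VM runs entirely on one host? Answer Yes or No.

A valid assignment using 7 hosts:
  host 1: 230 + 70 = 300
  host 2: 220 + 70 = 290
  host 3: 210 + 40 + 40 = 290
  host 4: 200 + 100 = 300
  host 5: 200 + 30 = 230
  host 6: 190 = 190
  host 7: 160 = 160
Every load is within 300 GB, so 7 hosts suffice.

Yes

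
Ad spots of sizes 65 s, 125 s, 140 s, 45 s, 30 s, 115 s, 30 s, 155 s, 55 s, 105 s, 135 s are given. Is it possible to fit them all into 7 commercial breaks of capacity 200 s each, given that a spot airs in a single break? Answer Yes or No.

A valid assignment using 6 commercial breaks:
  break 1: 155 + 45 = 200
  break 2: 140 + 55 = 195
  break 3: 135 + 65 = 200
  break 4: 125 + 30 + 30 = 185
  break 5: 115 = 115
  break 6: 105 = 105
That uses only 6 ≤ 7, so 7 commercial breaks are enough.

Yes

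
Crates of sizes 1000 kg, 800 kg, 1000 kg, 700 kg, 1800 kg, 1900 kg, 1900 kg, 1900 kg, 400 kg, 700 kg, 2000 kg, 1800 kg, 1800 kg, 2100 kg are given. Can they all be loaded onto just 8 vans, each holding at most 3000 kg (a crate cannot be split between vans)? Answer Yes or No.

A valid assignment using 8 vans:
  van 1: 2100 + 800 = 2900
  van 2: 2000 + 1000 = 3000
  van 3: 1900 + 1000 = 2900
  van 4: 1900 + 700 + 400 = 3000
  van 5: 1900 + 700 = 2600
  van 6: 1800 = 1800
  van 7: 1800 = 1800
  van 8: 1800 = 1800
Every load is within 3000 kg, so 8 vans suffice.

Yes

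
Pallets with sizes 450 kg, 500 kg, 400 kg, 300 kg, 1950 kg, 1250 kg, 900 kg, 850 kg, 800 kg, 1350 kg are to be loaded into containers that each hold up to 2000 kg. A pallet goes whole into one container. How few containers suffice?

Total = 1950 + 1350 + 1250 + 900 + 850 + 800 + 500 + 450 + 400 + 300 = 8750 kg.
Lower bound: ⌈8750/2000⌉ = 5 containers.
A packing using 5 containers:
  container 1: 1950 = 1950
  container 2: 1350 + 500 = 1850
  container 3: 1250 + 450 + 300 = 2000
  container 4: 900 + 850 = 1750
  container 5: 800 + 400 = 1200
This matches the lower bound, so 5 is optimal.

5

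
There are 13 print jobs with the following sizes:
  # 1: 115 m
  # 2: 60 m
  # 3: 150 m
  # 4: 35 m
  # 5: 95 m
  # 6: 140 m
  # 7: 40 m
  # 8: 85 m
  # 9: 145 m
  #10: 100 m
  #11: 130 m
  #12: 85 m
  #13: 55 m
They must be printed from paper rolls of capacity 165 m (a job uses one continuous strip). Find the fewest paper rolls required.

9

Total = 150 + 145 + 140 + 130 + 115 + 100 + 95 + 85 + 85 + 60 + 55 + 40 + 35 = 1235 m.
Lower bound: ⌈1235/165⌉ = 8 paper rolls.
Also, 9 print jobs each exceed 165/2 m, and no two of those can share a roll, so at least 9 paper rolls are needed.
A packing using 9 paper rolls:
  roll 1: 150 = 150
  roll 2: 145 = 145
  roll 3: 140 = 140
  roll 4: 130 + 35 = 165
  roll 5: 115 + 40 = 155
  roll 6: 100 + 60 = 160
  roll 7: 95 + 55 = 150
  roll 8: 85 = 85
  roll 9: 85 = 85
This matches the lower bound, so 9 is optimal.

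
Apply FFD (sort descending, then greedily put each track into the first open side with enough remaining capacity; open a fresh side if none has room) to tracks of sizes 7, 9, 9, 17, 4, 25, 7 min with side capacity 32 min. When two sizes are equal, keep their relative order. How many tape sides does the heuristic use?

3

Sorted descending: 25, 17, 9, 9, 7, 7, 4.
  25 → side 1 (new)  [load 25/32]
  17 → side 2 (new)  [load 17/32]
  9 → side 2  [load 26/32]
  9 → side 3 (new)  [load 9/32]
  7 → side 1  [load 32/32]
  7 → side 3  [load 16/32]
  4 → side 2  [load 30/32]
3 tape sides opened.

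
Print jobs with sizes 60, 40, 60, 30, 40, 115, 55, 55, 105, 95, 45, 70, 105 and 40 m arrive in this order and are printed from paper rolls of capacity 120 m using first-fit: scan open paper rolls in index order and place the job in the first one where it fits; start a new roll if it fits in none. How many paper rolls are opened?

9

  60 → roll 1 (new)  [load 60/120]
  40 → roll 1  [load 100/120]
  60 → roll 2 (new)  [load 60/120]
  30 → roll 2  [load 90/120]
  40 → roll 3 (new)  [load 40/120]
  115 → roll 4 (new)  [load 115/120]
  55 → roll 3  [load 95/120]
  55 → roll 5 (new)  [load 55/120]
  105 → roll 6 (new)  [load 105/120]
  95 → roll 7 (new)  [load 95/120]
  45 → roll 5  [load 100/120]
  70 → roll 8 (new)  [load 70/120]
  105 → roll 9 (new)  [load 105/120]
  40 → roll 8  [load 110/120]
9 paper rolls opened.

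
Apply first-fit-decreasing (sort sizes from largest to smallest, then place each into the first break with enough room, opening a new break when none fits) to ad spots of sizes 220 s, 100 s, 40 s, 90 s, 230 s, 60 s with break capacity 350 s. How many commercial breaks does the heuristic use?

Sorted descending: 230, 220, 100, 90, 60, 40.
  230 → break 1 (new)  [load 230/350]
  220 → break 2 (new)  [load 220/350]
  100 → break 1  [load 330/350]
  90 → break 2  [load 310/350]
  60 → break 3 (new)  [load 60/350]
  40 → break 2  [load 350/350]
3 commercial breaks opened.

3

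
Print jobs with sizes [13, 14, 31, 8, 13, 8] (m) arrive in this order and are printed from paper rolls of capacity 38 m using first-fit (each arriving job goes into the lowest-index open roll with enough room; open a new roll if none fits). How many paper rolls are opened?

  13 → roll 1 (new)  [load 13/38]
  14 → roll 1  [load 27/38]
  31 → roll 2 (new)  [load 31/38]
  8 → roll 1  [load 35/38]
  13 → roll 3 (new)  [load 13/38]
  8 → roll 3  [load 21/38]
3 paper rolls opened.

3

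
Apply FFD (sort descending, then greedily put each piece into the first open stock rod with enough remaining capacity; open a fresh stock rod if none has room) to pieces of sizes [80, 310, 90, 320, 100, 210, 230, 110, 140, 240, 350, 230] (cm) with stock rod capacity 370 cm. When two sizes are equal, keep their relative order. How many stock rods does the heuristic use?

8

Sorted descending: 350, 320, 310, 240, 230, 230, 210, 140, 110, 100, 90, 80.
  350 → stock rod 1 (new)  [load 350/370]
  320 → stock rod 2 (new)  [load 320/370]
  310 → stock rod 3 (new)  [load 310/370]
  240 → stock rod 4 (new)  [load 240/370]
  230 → stock rod 5 (new)  [load 230/370]
  230 → stock rod 6 (new)  [load 230/370]
  210 → stock rod 7 (new)  [load 210/370]
  140 → stock rod 5  [load 370/370]
  110 → stock rod 4  [load 350/370]
  100 → stock rod 6  [load 330/370]
  90 → stock rod 7  [load 300/370]
  80 → stock rod 8 (new)  [load 80/370]
8 stock rods opened.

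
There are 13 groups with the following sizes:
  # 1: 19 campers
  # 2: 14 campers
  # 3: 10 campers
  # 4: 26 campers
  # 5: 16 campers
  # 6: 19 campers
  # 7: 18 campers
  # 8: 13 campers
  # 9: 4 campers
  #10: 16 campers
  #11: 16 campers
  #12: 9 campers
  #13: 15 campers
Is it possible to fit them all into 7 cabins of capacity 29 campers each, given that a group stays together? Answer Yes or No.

No

Total = 195 campers; ⌈195/29⌉ = 7.
8 groups each exceed half the capacity and cannot share a cabin, forcing at least 8 cabins.
At least 8 cabins are required, but only 7 are allowed.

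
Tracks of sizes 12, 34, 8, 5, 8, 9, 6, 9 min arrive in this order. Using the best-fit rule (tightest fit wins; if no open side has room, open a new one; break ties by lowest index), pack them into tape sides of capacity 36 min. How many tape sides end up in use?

  12 → side 1 (new)  [load 12/36]
  34 → side 2 (new)  [load 34/36]
  8 → side 1  [load 20/36]
  5 → side 1  [load 25/36]
  8 → side 1  [load 33/36]
  9 → side 3 (new)  [load 9/36]
  6 → side 3  [load 15/36]
  9 → side 3  [load 24/36]
3 tape sides opened.

3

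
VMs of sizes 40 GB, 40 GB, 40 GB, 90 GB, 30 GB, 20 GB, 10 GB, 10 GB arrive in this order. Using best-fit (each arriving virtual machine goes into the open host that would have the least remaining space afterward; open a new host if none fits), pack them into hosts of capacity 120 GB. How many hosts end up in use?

  40 → host 1 (new)  [load 40/120]
  40 → host 1  [load 80/120]
  40 → host 1  [load 120/120]
  90 → host 2 (new)  [load 90/120]
  30 → host 2  [load 120/120]
  20 → host 3 (new)  [load 20/120]
  10 → host 3  [load 30/120]
  10 → host 3  [load 40/120]
3 hosts opened.

3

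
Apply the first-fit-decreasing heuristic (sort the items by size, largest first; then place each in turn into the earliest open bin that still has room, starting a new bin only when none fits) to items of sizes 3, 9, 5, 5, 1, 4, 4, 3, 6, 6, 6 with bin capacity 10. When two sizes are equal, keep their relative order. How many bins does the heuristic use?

6

Sorted descending: 9, 6, 6, 6, 5, 5, 4, 4, 3, 3, 1.
  9 → bin 1 (new)  [load 9/10]
  6 → bin 2 (new)  [load 6/10]
  6 → bin 3 (new)  [load 6/10]
  6 → bin 4 (new)  [load 6/10]
  5 → bin 5 (new)  [load 5/10]
  5 → bin 5  [load 10/10]
  4 → bin 2  [load 10/10]
  4 → bin 3  [load 10/10]
  3 → bin 4  [load 9/10]
  3 → bin 6 (new)  [load 3/10]
  1 → bin 1  [load 10/10]
6 bins opened.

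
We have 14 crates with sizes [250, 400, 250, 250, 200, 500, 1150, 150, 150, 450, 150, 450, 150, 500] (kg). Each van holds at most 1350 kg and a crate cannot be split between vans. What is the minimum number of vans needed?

4

Total = 1150 + 500 + 500 + 450 + 450 + 400 + 250 + 250 + 250 + 200 + 150 + 150 + 150 + 150 = 5000 kg.
Lower bound: ⌈5000/1350⌉ = 4 vans.
A packing using 4 vans:
  van 1: 1150 + 200 = 1350
  van 2: 500 + 500 + 250 = 1250
  van 3: 450 + 450 + 400 = 1300
  van 4: 250 + 250 + 150 + 150 + 150 + 150 = 1100
This matches the lower bound, so 4 is optimal.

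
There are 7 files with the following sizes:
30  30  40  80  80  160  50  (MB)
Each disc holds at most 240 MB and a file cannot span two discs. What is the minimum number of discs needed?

Total = 160 + 80 + 80 + 50 + 40 + 30 + 30 = 470 MB.
Lower bound: ⌈470/240⌉ = 2 discs.
A packing using 2 discs:
  disc 1: 160 + 80 = 240
  disc 2: 80 + 50 + 40 + 30 + 30 = 230
This matches the lower bound, so 2 is optimal.

2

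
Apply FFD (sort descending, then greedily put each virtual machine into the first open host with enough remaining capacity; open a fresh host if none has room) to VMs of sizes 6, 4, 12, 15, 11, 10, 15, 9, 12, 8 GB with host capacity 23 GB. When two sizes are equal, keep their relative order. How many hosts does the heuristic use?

Sorted descending: 15, 15, 12, 12, 11, 10, 9, 8, 6, 4.
  15 → host 1 (new)  [load 15/23]
  15 → host 2 (new)  [load 15/23]
  12 → host 3 (new)  [load 12/23]
  12 → host 4 (new)  [load 12/23]
  11 → host 3  [load 23/23]
  10 → host 4  [load 22/23]
  9 → host 5 (new)  [load 9/23]
  8 → host 1  [load 23/23]
  6 → host 2  [load 21/23]
  4 → host 5  [load 13/23]
5 hosts opened.

5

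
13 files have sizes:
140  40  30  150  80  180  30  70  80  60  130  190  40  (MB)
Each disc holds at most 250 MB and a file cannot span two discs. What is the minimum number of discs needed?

5

Total = 190 + 180 + 150 + 140 + 130 + 80 + 80 + 70 + 60 + 40 + 40 + 30 + 30 = 1220 MB.
Lower bound: ⌈1220/250⌉ = 5 discs.
A packing using 5 discs:
  disc 1: 190 + 60 = 250
  disc 2: 180 + 70 = 250
  disc 3: 150 + 80 = 230
  disc 4: 140 + 80 + 30 = 250
  disc 5: 130 + 40 + 40 + 30 = 240
This matches the lower bound, so 5 is optimal.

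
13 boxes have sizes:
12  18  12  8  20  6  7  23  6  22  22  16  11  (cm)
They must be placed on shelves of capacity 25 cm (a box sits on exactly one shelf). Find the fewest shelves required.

Total = 23 + 22 + 22 + 20 + 18 + 16 + 12 + 12 + 11 + 8 + 7 + 6 + 6 = 183 cm.
Lower bound: ⌈183/25⌉ = 8 shelves.
A packing using 8 shelves:
  shelf 1: 23 = 23
  shelf 2: 22 = 22
  shelf 3: 22 = 22
  shelf 4: 20 = 20
  shelf 5: 18 + 7 = 25
  shelf 6: 16 + 8 = 24
  shelf 7: 12 + 12 = 24
  shelf 8: 11 + 6 + 6 = 23
This matches the lower bound, so 8 is optimal.

8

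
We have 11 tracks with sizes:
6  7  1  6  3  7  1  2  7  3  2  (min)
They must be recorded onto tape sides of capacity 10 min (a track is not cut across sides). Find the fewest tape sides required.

5

Total = 7 + 7 + 7 + 6 + 6 + 3 + 3 + 2 + 2 + 1 + 1 = 45 min.
Lower bound: ⌈45/10⌉ = 5 tape sides.
A packing using 5 tape sides:
  side 1: 7 + 3 = 10
  side 2: 7 + 3 = 10
  side 3: 7 + 2 + 1 = 10
  side 4: 6 + 2 + 1 = 9
  side 5: 6 = 6
This matches the lower bound, so 5 is optimal.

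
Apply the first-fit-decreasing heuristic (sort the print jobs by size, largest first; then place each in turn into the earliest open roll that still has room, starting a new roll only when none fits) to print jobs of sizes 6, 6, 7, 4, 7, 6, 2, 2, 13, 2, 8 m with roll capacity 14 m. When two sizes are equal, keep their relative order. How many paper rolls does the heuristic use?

5

Sorted descending: 13, 8, 7, 7, 6, 6, 6, 4, 2, 2, 2.
  13 → roll 1 (new)  [load 13/14]
  8 → roll 2 (new)  [load 8/14]
  7 → roll 3 (new)  [load 7/14]
  7 → roll 3  [load 14/14]
  6 → roll 2  [load 14/14]
  6 → roll 4 (new)  [load 6/14]
  6 → roll 4  [load 12/14]
  4 → roll 5 (new)  [load 4/14]
  2 → roll 4  [load 14/14]
  2 → roll 5  [load 6/14]
  2 → roll 5  [load 8/14]
5 paper rolls opened.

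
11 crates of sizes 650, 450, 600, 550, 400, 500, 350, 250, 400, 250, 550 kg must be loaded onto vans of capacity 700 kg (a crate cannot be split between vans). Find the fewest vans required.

Total = 650 + 600 + 550 + 550 + 500 + 450 + 400 + 400 + 350 + 250 + 250 = 4950 kg.
Lower bound: ⌈4950/700⌉ = 8 vans.
A packing using 9 vans:
  van 1: 650 = 650
  van 2: 600 = 600
  van 3: 550 = 550
  van 4: 550 = 550
  van 5: 500 = 500
  van 6: 450 + 250 = 700
  van 7: 400 + 250 = 650
  van 8: 400 = 400
  van 9: 350 = 350
No arrangement into 8 vans stays within capacity, so 9 is optimal.

9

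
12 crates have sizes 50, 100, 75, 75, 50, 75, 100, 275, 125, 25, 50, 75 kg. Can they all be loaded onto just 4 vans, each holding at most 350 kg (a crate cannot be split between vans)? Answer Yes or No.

A valid assignment using 4 vans:
  van 1: 275 + 75 = 350
  van 2: 125 + 100 + 100 + 25 = 350
  van 3: 75 + 75 + 75 + 50 + 50 = 325
  van 4: 50 = 50
Every load is within 350 kg, so 4 vans suffice.

Yes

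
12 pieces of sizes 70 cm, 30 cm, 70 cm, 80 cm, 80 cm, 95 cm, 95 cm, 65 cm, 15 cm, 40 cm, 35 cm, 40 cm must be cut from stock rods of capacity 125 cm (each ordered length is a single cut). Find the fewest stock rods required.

7

Total = 95 + 95 + 80 + 80 + 70 + 70 + 65 + 40 + 40 + 35 + 30 + 15 = 715 cm.
Lower bound: ⌈715/125⌉ = 6 stock rods.
Also, 7 pieces each exceed 125/2 cm, and no two of those can share a stock rod, so at least 7 stock rods are needed.
A packing using 7 stock rods:
  stock rod 1: 95 + 30 = 125
  stock rod 2: 95 + 15 = 110
  stock rod 3: 80 + 40 = 120
  stock rod 4: 80 + 40 = 120
  stock rod 5: 70 + 35 = 105
  stock rod 6: 70 = 70
  stock rod 7: 65 = 65
This matches the lower bound, so 7 is optimal.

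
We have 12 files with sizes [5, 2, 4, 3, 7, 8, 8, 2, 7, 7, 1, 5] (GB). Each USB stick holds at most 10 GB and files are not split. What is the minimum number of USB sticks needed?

7

Total = 8 + 8 + 7 + 7 + 7 + 5 + 5 + 4 + 3 + 2 + 2 + 1 = 59 GB.
Lower bound: ⌈59/10⌉ = 6 USB sticks.
A packing using 7 USB sticks:
  USB stick 1: 8 + 2 = 10
  USB stick 2: 8 + 2 = 10
  USB stick 3: 7 + 3 = 10
  USB stick 4: 7 + 1 = 8
  USB stick 5: 7 = 7
  USB stick 6: 5 + 5 = 10
  USB stick 7: 4 = 4
No arrangement into 6 USB sticks stays within capacity, so 7 is optimal.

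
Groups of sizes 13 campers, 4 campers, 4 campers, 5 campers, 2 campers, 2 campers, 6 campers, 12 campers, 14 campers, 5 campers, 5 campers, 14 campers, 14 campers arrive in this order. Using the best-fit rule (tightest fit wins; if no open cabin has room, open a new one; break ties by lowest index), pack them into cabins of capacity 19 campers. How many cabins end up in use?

  13 → cabin 1 (new)  [load 13/19]
  4 → cabin 1  [load 17/19]
  4 → cabin 2 (new)  [load 4/19]
  5 → cabin 2  [load 9/19]
  2 → cabin 1  [load 19/19]
  2 → cabin 2  [load 11/19]
  6 → cabin 2  [load 17/19]
  12 → cabin 3 (new)  [load 12/19]
  14 → cabin 4 (new)  [load 14/19]
  5 → cabin 4  [load 19/19]
  5 → cabin 3  [load 17/19]
  14 → cabin 5 (new)  [load 14/19]
  14 → cabin 6 (new)  [load 14/19]
6 cabins opened.

6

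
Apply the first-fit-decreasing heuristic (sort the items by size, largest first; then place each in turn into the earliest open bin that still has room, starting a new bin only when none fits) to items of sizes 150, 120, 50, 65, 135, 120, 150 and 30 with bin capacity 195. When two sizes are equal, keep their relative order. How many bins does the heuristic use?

5

Sorted descending: 150, 150, 135, 120, 120, 65, 50, 30.
  150 → bin 1 (new)  [load 150/195]
  150 → bin 2 (new)  [load 150/195]
  135 → bin 3 (new)  [load 135/195]
  120 → bin 4 (new)  [load 120/195]
  120 → bin 5 (new)  [load 120/195]
  65 → bin 4  [load 185/195]
  50 → bin 3  [load 185/195]
  30 → bin 1  [load 180/195]
5 bins opened.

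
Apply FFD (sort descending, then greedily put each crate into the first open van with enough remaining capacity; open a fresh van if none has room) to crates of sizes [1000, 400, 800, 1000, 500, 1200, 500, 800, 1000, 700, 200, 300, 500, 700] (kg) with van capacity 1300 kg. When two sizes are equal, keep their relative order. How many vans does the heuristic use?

Sorted descending: 1200, 1000, 1000, 1000, 800, 800, 700, 700, 500, 500, 500, 400, 300, 200.
  1200 → van 1 (new)  [load 1200/1300]
  1000 → van 2 (new)  [load 1000/1300]
  1000 → van 3 (new)  [load 1000/1300]
  1000 → van 4 (new)  [load 1000/1300]
  800 → van 5 (new)  [load 800/1300]
  800 → van 6 (new)  [load 800/1300]
  700 → van 7 (new)  [load 700/1300]
  700 → van 8 (new)  [load 700/1300]
  500 → van 5  [load 1300/1300]
  500 → van 6  [load 1300/1300]
  500 → van 7  [load 1200/1300]
  400 → van 8  [load 1100/1300]
  300 → van 2  [load 1300/1300]
  200 → van 3  [load 1200/1300]
8 vans opened.

8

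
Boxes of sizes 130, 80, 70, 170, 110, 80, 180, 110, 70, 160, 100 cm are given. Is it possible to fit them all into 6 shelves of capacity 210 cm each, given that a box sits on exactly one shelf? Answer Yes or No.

No

Total = 1260 cm; ⌈1260/210⌉ = 6.
The bound of 6 does not rule out 6, but exhaustive search shows no assignment into 6 shelves of capacity 210 cm exists — the minimum is 7.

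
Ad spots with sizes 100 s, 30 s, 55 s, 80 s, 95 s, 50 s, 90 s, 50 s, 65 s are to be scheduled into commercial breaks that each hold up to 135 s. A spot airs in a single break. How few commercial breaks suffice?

Total = 100 + 95 + 90 + 80 + 65 + 55 + 50 + 50 + 30 = 615 s.
Lower bound: ⌈615/135⌉ = 5 commercial breaks.
A packing using 6 commercial breaks:
  break 1: 100 + 30 = 130
  break 2: 95 = 95
  break 3: 90 = 90
  break 4: 80 + 55 = 135
  break 5: 65 + 50 = 115
  break 6: 50 = 50
No arrangement into 5 commercial breaks stays within capacity, so 6 is optimal.

6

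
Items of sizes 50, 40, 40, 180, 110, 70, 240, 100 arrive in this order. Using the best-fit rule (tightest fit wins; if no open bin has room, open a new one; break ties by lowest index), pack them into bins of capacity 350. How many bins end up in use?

  50 → bin 1 (new)  [load 50/350]
  40 → bin 1  [load 90/350]
  40 → bin 1  [load 130/350]
  180 → bin 1  [load 310/350]
  110 → bin 2 (new)  [load 110/350]
  70 → bin 2  [load 180/350]
  240 → bin 3 (new)  [load 240/350]
  100 → bin 3  [load 340/350]
3 bins opened.

3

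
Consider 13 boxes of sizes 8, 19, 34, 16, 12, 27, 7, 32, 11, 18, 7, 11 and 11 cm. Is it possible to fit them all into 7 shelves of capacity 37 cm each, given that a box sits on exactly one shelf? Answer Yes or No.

Yes

A valid assignment using 7 shelves:
  shelf 1: 34 = 34
  shelf 2: 32 = 32
  shelf 3: 27 + 8 = 35
  shelf 4: 19 + 18 = 37
  shelf 5: 16 + 12 + 7 = 35
  shelf 6: 11 + 11 + 11 = 33
  shelf 7: 7 = 7
Every load is within 37 cm, so 7 shelves suffice.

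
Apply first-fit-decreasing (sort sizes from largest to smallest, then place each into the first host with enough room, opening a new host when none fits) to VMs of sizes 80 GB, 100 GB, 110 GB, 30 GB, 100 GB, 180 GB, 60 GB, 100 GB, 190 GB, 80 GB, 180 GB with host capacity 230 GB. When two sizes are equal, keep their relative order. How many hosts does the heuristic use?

6

Sorted descending: 190, 180, 180, 110, 100, 100, 100, 80, 80, 60, 30.
  190 → host 1 (new)  [load 190/230]
  180 → host 2 (new)  [load 180/230]
  180 → host 3 (new)  [load 180/230]
  110 → host 4 (new)  [load 110/230]
  100 → host 4  [load 210/230]
  100 → host 5 (new)  [load 100/230]
  100 → host 5  [load 200/230]
  80 → host 6 (new)  [load 80/230]
  80 → host 6  [load 160/230]
  60 → host 6  [load 220/230]
  30 → host 1  [load 220/230]
6 hosts opened.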